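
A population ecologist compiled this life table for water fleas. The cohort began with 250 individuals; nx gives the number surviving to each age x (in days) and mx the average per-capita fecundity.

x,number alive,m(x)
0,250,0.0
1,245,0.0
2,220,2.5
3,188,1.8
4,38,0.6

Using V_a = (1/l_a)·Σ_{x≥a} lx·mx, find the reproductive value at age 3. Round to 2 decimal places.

lx = nx/n0 = nx/250: 1, 0.98, 0.88, 0.752, 0.152
lx·mx for x ≥ 3: 1.3536, 0.0912 → sum = 1.4448
V_3 = 1.4448 / l_3 = 1.4448 / 0.752 = 1.921277… → 1.92

1.92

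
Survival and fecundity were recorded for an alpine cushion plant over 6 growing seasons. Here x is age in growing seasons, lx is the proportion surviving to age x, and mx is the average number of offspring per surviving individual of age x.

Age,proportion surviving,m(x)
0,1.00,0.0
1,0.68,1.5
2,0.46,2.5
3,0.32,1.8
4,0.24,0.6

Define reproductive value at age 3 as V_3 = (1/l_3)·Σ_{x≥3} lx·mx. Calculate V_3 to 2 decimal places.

lx·mx for x ≥ 3: 0.576, 0.144 → sum = 0.72
V_3 = 0.72 / l_3 = 0.72 / 0.32 = 2.25 → 2.25

2.25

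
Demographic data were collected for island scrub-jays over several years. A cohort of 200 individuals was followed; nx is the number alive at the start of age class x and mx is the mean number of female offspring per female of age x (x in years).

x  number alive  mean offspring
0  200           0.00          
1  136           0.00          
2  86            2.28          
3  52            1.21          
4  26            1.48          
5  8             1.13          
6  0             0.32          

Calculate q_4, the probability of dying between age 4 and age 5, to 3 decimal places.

0.692

lx = nx/n0 = nx/200: 1, 0.68, 0.43, 0.26, 0.13, 0.04, 0
q_4 = (l_4 − l_5) / l_4 = (0.13 − 0.04) / 0.13
     = 0.09 / 0.13 = 0.692308… → 0.692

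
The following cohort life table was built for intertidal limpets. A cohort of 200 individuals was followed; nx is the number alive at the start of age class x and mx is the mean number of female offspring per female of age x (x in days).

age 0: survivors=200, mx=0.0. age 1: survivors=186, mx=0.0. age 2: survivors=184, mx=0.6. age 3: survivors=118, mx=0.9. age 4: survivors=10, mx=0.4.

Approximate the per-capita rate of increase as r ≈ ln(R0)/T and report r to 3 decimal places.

lx = nx/n0 = nx/200: 1, 0.93, 0.92, 0.59, 0.05
R0 = Σ lx·mx = 0 + 0 + 0.552 + 0.531 + 0.02 = 1.103
Σ x·lx·mx = 2.777; T = 2.777/1.103 = 2.51768…
r ≈ ln(R0)/T = ln(1.103)/2.51768… = 0.03894… → 0.039

0.039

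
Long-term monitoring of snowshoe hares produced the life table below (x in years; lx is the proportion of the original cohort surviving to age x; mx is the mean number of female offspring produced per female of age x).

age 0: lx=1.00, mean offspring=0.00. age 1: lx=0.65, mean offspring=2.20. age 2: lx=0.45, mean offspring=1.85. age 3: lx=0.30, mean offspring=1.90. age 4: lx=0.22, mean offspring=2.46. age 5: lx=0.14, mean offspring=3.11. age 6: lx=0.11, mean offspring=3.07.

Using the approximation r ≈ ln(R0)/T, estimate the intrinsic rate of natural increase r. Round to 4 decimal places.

0.5279

R0 = Σ lx·mx = 0 + 1.43 + 0.8325 + 0.57 + 0.5412 + 0.4354 + 0.3377 = 4.1468
Σ x·lx·mx = 11.173; T = 11.173/4.1468 = 2.69437…
r ≈ ln(R0)/T = ln(4.1468)/2.69437… = 0.527893… → 0.5279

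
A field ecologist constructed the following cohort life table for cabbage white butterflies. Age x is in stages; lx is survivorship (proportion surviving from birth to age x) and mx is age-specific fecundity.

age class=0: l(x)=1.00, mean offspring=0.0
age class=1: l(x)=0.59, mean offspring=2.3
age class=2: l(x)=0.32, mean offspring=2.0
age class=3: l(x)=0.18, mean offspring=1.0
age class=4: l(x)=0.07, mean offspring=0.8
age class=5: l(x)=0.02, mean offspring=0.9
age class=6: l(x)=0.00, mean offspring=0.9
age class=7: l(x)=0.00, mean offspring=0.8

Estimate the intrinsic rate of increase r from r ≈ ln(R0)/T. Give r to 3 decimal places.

0.523

R0 = Σ lx·mx = 0 + 1.357 + 0.64 + 0.18 + 0.056 + 0.018 + 0 + 0 = 2.251
Σ x·lx·mx = 3.491; T = 3.491/2.251 = 1.55087…
r ≈ ln(R0)/T = ln(2.251)/1.55087… = 0.52318… → 0.523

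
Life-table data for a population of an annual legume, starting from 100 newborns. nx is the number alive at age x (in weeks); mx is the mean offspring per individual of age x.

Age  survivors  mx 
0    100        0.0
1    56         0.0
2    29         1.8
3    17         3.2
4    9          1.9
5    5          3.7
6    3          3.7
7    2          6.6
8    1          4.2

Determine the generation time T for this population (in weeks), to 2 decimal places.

lx = nx/n0 = nx/100: 1, 0.56, 0.29, 0.17, 0.09, 0.05, 0.03, 0.02, 0.01
lx·mx: 0, 0, 0.522, 0.544, 0.171, 0.185, 0.111, 0.132, 0.042 → R0 = 1.707
x·lx·mx: 0, 0, 1.044, 1.632, 0.684, 0.925, 0.666, 0.924, 0.336 → Σ = 6.211
T = 6.211 / 1.707 = 3.638547… → 3.64

3.64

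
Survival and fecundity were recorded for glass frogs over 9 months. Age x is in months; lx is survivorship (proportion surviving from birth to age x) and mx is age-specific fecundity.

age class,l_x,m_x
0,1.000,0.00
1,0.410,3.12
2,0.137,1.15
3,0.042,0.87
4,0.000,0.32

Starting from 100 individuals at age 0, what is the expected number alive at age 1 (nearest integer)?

Expected survivors = N0 · l_1 = 100 × 0.410 = 41 → 41

41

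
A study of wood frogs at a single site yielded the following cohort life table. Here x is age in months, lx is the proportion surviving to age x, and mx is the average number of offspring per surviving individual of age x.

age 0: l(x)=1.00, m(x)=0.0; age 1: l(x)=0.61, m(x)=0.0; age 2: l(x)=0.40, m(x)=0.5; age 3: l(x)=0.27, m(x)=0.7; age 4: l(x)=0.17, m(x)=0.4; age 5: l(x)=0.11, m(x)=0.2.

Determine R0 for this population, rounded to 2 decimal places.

0.48

lx·mx by age: 0, 0, 0.2, 0.189, 0.068, 0.022
R0 = Σ lx·mx = 0.479 → 0.48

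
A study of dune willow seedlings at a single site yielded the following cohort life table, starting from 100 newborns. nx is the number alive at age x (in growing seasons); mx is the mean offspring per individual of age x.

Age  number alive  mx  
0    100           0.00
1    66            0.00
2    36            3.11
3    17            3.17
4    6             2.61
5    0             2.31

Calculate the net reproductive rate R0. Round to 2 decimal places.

1.82

lx = nx/n0 = nx/100: 1, 0.66, 0.36, 0.17, 0.06, 0
lx·mx by age: 0, 0, 1.1196, 0.5389, 0.1566, 0
R0 = Σ lx·mx = 1.8151 → 1.82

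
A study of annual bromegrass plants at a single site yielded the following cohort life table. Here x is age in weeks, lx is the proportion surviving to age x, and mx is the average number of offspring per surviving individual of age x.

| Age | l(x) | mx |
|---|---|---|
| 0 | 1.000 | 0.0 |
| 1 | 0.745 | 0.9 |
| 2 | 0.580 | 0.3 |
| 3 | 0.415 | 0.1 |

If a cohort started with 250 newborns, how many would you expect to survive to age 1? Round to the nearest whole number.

186

Expected survivors = N0 · l_1 = 250 × 0.745 = 186.25 → 186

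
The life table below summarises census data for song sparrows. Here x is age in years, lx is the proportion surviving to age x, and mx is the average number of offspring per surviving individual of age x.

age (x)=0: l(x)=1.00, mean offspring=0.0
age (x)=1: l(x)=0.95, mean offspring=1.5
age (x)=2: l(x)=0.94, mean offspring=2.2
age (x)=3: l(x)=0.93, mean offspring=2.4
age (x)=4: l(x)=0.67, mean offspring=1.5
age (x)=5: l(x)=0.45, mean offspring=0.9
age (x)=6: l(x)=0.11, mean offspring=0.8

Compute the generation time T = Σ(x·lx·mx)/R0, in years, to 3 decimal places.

2.607

lx·mx: 0, 1.425, 2.068, 2.232, 1.005, 0.405, 0.088 → R0 = 7.223
x·lx·mx: 0, 1.425, 4.136, 6.696, 4.02, 2.025, 0.528 → Σ = 18.83
T = 18.83 / 7.223 = 2.60695… → 2.607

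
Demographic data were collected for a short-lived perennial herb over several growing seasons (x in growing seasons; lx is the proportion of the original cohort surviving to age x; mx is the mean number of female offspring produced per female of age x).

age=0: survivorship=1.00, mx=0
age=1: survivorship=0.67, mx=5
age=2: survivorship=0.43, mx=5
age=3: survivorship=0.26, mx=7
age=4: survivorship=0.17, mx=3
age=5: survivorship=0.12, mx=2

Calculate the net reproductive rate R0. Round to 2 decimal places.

8.07

lx·mx by age: 0, 3.35, 2.15, 1.82, 0.51, 0.24
R0 = Σ lx·mx = 8.07 → 8.07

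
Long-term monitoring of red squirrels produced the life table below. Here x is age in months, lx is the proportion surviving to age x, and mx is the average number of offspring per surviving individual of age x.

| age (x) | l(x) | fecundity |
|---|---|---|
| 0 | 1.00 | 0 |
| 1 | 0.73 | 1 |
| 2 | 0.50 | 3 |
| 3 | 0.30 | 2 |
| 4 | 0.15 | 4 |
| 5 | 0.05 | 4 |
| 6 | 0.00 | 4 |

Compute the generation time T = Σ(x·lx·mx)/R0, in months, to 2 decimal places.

lx·mx: 0, 0.73, 1.5, 0.6, 0.6, 0.2, 0 → R0 = 3.63
x·lx·mx: 0, 0.73, 3, 1.8, 2.4, 1, 0 → Σ = 8.93
T = 8.93 / 3.63 = 2.460055… → 2.46

2.46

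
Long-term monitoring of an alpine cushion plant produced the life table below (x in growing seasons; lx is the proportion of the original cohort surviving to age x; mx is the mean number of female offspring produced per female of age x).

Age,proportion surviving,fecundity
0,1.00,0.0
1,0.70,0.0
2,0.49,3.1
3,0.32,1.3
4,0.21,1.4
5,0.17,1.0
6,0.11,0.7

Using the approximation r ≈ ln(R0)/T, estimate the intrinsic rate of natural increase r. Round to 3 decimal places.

R0 = Σ lx·mx = 0 + 0 + 1.519 + 0.416 + 0.294 + 0.17 + 0.077 = 2.476
Σ x·lx·mx = 6.774; T = 6.774/2.476 = 2.73586…
r ≈ ln(R0)/T = ln(2.476)/2.73586… = 0.33139… → 0.331

0.331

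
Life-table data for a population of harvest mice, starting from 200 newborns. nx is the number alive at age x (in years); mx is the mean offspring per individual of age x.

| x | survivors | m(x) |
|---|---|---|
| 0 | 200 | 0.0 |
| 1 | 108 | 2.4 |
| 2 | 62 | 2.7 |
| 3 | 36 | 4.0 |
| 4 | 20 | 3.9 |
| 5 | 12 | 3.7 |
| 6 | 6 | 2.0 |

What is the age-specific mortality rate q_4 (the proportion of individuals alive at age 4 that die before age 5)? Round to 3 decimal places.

0.400

lx = nx/n0 = nx/200: 1, 0.54, 0.31, 0.18, 0.1, 0.06, 0.03
q_4 = (l_4 − l_5) / l_4 = (0.1 − 0.06) / 0.1
     = 0.04 / 0.1 = 0.4 → 0.400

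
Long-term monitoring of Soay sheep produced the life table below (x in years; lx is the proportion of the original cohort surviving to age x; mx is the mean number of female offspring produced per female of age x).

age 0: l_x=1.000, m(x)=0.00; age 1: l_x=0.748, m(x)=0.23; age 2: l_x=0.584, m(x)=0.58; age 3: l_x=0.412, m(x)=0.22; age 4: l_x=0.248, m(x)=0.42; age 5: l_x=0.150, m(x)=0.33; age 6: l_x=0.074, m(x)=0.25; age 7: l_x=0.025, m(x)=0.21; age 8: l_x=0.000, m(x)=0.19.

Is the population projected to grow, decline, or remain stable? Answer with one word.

declining

R0 = Σ lx·mx = 0 + 0.17204 + 0.33872 + 0.09064 + 0.10416 + 0.0495 + 0.0185 + 0.00525 + 0 = 0.77881
R0 < 1, so the population is declining.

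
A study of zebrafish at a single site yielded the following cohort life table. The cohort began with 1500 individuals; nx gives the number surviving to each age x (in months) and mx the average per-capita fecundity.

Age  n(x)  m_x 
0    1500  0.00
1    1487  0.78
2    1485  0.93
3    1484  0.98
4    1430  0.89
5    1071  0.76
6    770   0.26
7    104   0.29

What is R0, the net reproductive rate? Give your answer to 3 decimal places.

lx = nx/n0 = nx/1500: 1, 0.99133…, 0.99, 0.98933…, 0.95333…, 0.714, 0.51333…, 0.06933…
lx·mx by age: 0, 0.77324…, 0.9207, 0.969547…, 0.848467…, 0.54264, 0.133467…, 0.020107…
R0 = Σ lx·mx = 4.208167… → 4.208

4.208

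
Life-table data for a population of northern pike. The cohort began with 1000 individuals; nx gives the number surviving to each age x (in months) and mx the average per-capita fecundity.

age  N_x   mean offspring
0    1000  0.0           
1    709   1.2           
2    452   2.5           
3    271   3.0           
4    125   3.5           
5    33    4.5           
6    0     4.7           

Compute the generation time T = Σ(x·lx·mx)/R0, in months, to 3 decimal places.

2.380

lx = nx/n0 = nx/1000: 1, 0.709, 0.452, 0.271, 0.125, 0.033, 0
lx·mx: 0, 0.8508, 1.13, 0.813, 0.4375, 0.1485, 0 → R0 = 3.3798
x·lx·mx: 0, 0.8508, 2.26, 2.439, 1.75, 0.7425, 0 → Σ = 8.0423
T = 8.0423 / 3.3798 = 2.379519… → 2.380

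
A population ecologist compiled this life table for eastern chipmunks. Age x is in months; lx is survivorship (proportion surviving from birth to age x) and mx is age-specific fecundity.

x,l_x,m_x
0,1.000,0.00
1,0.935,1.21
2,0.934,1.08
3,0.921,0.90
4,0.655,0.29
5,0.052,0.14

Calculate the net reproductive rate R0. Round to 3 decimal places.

lx·mx by age: 0, 1.13135, 1.00872, 0.8289, 0.18995, 0.00728
R0 = Σ lx·mx = 3.1662 → 3.166

3.166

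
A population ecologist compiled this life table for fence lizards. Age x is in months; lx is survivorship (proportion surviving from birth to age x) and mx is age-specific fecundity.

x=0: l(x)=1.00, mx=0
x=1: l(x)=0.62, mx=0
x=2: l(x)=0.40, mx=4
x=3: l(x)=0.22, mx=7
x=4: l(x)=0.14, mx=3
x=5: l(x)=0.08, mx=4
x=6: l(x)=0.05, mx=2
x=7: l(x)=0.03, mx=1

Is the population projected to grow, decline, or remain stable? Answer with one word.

growing

R0 = Σ lx·mx = 0 + 0 + 1.6 + 1.54 + 0.42 + 0.32 + 0.1 + 0.03 = 4.01
R0 > 1, so the population is growing.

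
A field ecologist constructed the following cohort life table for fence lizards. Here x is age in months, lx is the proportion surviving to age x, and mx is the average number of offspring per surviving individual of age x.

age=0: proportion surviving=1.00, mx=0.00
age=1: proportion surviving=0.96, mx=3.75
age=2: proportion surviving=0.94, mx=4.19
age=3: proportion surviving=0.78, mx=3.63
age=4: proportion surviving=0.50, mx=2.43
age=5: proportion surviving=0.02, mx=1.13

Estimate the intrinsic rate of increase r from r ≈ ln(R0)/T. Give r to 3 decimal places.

R0 = Σ lx·mx = 0 + 3.6 + 3.9386 + 2.8314 + 1.215 + 0.0226 = 11.6076
Σ x·lx·mx = 24.9444; T = 24.9444/11.6076 = 2.14897…
r ≈ ln(R0)/T = ln(11.6076)/2.14897… = 1.14085… → 1.141

1.141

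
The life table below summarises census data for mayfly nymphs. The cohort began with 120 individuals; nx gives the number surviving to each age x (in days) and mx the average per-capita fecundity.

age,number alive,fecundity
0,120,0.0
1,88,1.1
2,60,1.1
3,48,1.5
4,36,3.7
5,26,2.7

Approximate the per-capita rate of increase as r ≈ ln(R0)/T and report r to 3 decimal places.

lx = nx/n0 = nx/120: 1, 0.73333…, 0.5, 0.4, 0.3, 0.21667…
R0 = Σ lx·mx = 0 + 0.80667… + 0.55 + 0.6 + 1.11 + 0.585… = 3.651667…
Σ x·lx·mx = 11.071667…; T = 11.071667…/3.651667… = 3.03195…
r ≈ ln(R0)/T = ln(3.651667…)/3.03195… = 0.42718… → 0.427

0.427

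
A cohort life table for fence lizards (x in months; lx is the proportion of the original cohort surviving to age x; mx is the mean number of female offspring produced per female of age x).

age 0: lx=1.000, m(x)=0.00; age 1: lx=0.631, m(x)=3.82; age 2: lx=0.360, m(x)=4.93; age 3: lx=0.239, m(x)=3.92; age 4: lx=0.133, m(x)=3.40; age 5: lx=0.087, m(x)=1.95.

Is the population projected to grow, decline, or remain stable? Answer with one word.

growing

R0 = Σ lx·mx = 0 + 2.41042 + 1.7748 + 0.93688 + 0.4522 + 0.16965 = 5.74395
R0 > 1, so the population is growing.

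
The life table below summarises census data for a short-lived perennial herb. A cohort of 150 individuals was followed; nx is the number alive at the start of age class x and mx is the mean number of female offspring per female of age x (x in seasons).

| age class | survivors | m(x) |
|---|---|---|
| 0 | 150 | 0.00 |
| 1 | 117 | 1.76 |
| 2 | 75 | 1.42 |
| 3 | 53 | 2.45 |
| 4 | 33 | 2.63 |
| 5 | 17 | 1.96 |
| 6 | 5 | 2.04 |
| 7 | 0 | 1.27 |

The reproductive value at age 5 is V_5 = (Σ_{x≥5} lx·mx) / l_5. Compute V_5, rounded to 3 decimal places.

2.560

lx = nx/n0 = nx/150: 1, 0.78, 0.5, 0.35333…, 0.22, 0.11333…, 0.03333…, 0
lx·mx for x ≥ 5: 0.222133…, 0.068…, 0 → sum = 0.290133…
V_5 = 0.290133… / l_5 = 0.290133… / 0.113333… = 2.56… → 2.560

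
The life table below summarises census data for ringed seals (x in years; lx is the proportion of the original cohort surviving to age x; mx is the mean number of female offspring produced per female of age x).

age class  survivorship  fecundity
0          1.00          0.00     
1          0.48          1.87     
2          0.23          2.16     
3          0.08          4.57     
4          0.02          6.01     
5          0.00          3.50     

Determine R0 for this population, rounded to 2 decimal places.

lx·mx by age: 0, 0.8976, 0.4968, 0.3656, 0.1202, 0
R0 = Σ lx·mx = 1.8802 → 1.88

1.88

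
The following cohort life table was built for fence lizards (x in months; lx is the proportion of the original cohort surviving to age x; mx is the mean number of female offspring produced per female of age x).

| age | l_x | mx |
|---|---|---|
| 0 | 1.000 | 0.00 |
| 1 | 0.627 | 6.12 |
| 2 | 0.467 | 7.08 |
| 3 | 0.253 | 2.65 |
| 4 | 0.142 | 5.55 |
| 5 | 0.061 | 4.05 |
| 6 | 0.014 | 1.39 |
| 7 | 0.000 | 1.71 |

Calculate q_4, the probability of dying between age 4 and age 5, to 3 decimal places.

q_4 = (l_4 − l_5) / l_4 = (0.142 − 0.061) / 0.142
     = 0.081 / 0.142 = 0.570423… → 0.570

0.570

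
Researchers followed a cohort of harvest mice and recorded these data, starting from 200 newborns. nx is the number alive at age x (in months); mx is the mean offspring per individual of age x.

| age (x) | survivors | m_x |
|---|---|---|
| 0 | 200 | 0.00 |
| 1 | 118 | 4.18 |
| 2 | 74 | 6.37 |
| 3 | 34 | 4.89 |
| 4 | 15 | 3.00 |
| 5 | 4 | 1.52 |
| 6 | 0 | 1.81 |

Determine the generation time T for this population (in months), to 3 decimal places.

lx = nx/n0 = nx/200: 1, 0.59, 0.37, 0.17, 0.075, 0.02, 0
lx·mx: 0, 2.4662, 2.3569, 0.8313, 0.225, 0.0304, 0 → R0 = 5.9098
x·lx·mx: 0, 2.4662, 4.7138, 2.4939, 0.9, 0.152, 0 → Σ = 10.7259
T = 10.7259 / 5.9098 = 1.814935… → 1.815

1.815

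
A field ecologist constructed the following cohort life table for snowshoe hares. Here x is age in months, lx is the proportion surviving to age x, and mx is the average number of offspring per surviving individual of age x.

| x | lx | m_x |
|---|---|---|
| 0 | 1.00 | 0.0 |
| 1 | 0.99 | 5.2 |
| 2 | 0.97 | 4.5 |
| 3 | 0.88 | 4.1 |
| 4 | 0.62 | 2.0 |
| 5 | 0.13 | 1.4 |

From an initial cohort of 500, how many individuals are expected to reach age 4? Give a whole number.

310

Expected survivors = N0 · l_4 = 500 × 0.62 = 310 → 310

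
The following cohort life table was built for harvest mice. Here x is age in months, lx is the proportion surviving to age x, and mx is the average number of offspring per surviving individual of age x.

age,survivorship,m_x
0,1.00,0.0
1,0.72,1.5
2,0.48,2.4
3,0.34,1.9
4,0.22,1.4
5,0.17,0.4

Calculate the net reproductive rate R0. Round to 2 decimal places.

lx·mx by age: 0, 1.08, 1.152, 0.646, 0.308, 0.068
R0 = Σ lx·mx = 3.254 → 3.25

3.25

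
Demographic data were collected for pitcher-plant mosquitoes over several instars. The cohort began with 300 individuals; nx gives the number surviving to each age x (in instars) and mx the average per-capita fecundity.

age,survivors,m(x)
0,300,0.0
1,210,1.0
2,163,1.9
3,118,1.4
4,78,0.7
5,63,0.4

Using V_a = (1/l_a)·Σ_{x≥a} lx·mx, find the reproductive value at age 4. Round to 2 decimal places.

lx = nx/n0 = nx/300: 1, 0.7, 0.54333…, 0.39333…, 0.26, 0.21
lx·mx for x ≥ 4: 0.182, 0.084 → sum = 0.266
V_4 = 0.266 / l_4 = 0.266 / 0.26 = 1.023077… → 1.02

1.02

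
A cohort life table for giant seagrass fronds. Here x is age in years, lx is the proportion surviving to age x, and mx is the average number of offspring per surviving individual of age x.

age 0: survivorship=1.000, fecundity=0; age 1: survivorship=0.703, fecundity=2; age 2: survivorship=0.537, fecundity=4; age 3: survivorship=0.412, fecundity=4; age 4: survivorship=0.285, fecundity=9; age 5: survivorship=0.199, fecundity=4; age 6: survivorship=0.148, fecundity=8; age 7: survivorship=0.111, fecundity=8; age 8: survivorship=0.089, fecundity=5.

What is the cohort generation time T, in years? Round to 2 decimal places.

3.77

lx·mx: 0, 1.406, 2.148, 1.648, 2.565, 0.796, 1.184, 0.888, 0.445 → R0 = 11.08
x·lx·mx: 0, 1.406, 4.296, 4.944, 10.26, 3.98, 7.104, 6.216, 3.56 → Σ = 41.766
T = 41.766 / 11.08 = 3.769495… → 3.77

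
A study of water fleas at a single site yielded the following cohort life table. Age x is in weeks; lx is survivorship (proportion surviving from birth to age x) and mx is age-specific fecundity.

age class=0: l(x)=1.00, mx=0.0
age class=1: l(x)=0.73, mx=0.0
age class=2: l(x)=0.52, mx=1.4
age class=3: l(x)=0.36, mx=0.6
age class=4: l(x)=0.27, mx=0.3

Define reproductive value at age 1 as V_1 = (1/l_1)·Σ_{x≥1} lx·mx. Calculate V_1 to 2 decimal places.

1.40

lx·mx for x ≥ 1: 0, 0.728, 0.216, 0.081 → sum = 1.025
V_1 = 1.025 / l_1 = 1.025 / 0.73 = 1.40411… → 1.40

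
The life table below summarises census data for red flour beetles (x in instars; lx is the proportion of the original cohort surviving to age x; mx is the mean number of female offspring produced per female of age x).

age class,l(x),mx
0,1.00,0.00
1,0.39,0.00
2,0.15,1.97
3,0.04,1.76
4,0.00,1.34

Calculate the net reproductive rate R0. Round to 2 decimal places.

lx·mx by age: 0, 0, 0.2955, 0.0704, 0
R0 = Σ lx·mx = 0.3659 → 0.37

0.37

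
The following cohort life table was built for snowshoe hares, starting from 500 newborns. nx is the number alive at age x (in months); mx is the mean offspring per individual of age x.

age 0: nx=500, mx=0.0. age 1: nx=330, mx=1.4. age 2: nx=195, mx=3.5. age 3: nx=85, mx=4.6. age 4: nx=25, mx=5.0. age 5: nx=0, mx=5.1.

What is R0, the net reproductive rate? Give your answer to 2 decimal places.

3.32

lx = nx/n0 = nx/500: 1, 0.66, 0.39, 0.17, 0.05, 0
lx·mx by age: 0, 0.924, 1.365, 0.782, 0.25, 0
R0 = Σ lx·mx = 3.321 → 3.32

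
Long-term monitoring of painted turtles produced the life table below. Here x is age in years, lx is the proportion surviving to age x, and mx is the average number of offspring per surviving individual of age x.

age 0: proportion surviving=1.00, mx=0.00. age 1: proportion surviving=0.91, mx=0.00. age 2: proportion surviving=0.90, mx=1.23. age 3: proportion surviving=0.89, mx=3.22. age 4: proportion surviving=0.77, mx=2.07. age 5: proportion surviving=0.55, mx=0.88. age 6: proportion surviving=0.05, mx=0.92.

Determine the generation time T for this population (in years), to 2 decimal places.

3.26

lx·mx: 0, 0, 1.107, 2.8658, 1.5939, 0.484, 0.046 → R0 = 6.0967
x·lx·mx: 0, 0, 2.214, 8.5974, 6.3756, 2.42, 0.276 → Σ = 19.883
T = 19.883 / 6.0967 = 3.261272… → 3.26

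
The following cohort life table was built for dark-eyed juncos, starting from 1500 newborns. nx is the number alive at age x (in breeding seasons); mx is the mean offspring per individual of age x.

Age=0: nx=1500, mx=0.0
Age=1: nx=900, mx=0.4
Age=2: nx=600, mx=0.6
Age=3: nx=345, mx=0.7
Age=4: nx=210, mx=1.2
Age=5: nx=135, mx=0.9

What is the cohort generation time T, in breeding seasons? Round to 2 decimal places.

lx = nx/n0 = nx/1500: 1, 0.6, 0.4, 0.23, 0.14, 0.09
lx·mx: 0, 0.24, 0.24, 0.161, 0.168, 0.081 → R0 = 0.89
x·lx·mx: 0, 0.24, 0.48, 0.483, 0.672, 0.405 → Σ = 2.28
T = 2.28 / 0.89 = 2.561798… → 2.56

2.56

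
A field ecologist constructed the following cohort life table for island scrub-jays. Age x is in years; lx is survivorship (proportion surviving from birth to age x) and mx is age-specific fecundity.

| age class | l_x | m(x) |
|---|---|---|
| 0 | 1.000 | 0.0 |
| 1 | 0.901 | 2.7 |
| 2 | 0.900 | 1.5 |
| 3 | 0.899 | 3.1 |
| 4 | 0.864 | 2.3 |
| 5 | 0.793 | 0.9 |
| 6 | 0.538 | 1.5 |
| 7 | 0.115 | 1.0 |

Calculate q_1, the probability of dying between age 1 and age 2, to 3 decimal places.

0.001

q_1 = (l_1 − l_2) / l_1 = (0.901 − 0.9) / 0.901
     = 0.001 / 0.901 = 0.00111… → 0.001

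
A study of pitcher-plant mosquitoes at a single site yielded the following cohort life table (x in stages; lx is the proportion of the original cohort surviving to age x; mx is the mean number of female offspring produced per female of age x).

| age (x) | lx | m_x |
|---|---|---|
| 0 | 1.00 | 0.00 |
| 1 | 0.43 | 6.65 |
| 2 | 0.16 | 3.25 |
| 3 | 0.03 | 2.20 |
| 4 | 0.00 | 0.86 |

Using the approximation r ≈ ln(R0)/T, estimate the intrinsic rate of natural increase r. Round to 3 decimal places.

R0 = Σ lx·mx = 0 + 2.8595 + 0.52 + 0.066 + 0 = 3.4455
Σ x·lx·mx = 4.0975; T = 4.0975/3.4455 = 1.18923…
r ≈ ln(R0)/T = ln(3.4455)/1.18923… = 1.04022… → 1.040

1.040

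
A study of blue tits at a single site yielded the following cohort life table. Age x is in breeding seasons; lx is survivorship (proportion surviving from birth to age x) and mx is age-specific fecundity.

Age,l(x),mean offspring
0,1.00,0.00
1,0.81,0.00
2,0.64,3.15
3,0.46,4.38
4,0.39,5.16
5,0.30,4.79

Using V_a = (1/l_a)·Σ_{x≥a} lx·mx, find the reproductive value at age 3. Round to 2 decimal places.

11.88

lx·mx for x ≥ 3: 2.0148, 2.0124, 1.437 → sum = 5.4642
V_3 = 5.4642 / l_3 = 5.4642 / 0.46 = 11.878696… → 11.88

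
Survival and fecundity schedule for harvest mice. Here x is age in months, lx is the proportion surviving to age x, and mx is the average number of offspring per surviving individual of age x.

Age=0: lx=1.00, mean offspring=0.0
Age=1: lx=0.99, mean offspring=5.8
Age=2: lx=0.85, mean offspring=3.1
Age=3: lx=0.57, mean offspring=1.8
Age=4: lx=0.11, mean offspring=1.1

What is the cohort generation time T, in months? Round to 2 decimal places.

lx·mx: 0, 5.742, 2.635, 1.026, 0.121 → R0 = 9.524
x·lx·mx: 0, 5.742, 5.27, 3.078, 0.484 → Σ = 14.574
T = 14.574 / 9.524 = 1.530239… → 1.53

1.53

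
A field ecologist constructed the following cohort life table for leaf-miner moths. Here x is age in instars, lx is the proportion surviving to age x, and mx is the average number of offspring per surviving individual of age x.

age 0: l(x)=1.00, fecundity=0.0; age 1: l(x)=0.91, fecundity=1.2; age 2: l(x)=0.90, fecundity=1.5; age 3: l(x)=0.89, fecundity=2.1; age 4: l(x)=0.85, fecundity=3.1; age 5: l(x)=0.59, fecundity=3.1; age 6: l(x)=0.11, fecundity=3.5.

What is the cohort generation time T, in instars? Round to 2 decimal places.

3.43

lx·mx: 0, 1.092, 1.35, 1.869, 2.635, 1.829, 0.385 → R0 = 9.16
x·lx·mx: 0, 1.092, 2.7, 5.607, 10.54, 9.145, 2.31 → Σ = 31.394
T = 31.394 / 9.16 = 3.427293… → 3.43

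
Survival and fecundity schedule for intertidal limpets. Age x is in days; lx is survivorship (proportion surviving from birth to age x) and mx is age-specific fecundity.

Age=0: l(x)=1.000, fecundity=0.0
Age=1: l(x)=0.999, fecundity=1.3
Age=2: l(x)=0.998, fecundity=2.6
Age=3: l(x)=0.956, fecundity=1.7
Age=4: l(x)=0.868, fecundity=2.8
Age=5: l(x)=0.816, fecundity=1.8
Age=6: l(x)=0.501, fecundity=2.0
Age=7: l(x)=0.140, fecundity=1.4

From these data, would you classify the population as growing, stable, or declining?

R0 = Σ lx·mx = 0 + 1.2987 + 2.5948 + 1.6252 + 2.4304 + 1.4688 + 1.002 + 0.196 = 10.6159
R0 > 1, so the population is growing.

growing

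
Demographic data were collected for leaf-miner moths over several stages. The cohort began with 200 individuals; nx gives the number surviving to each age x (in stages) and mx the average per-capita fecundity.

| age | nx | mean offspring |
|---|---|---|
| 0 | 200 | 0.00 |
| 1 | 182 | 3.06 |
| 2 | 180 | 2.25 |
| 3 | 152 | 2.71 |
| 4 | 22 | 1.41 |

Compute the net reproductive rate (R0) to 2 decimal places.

7.02

lx = nx/n0 = nx/200: 1, 0.91, 0.9, 0.76, 0.11
lx·mx by age: 0, 2.7846, 2.025, 2.0596, 0.1551
R0 = Σ lx·mx = 7.0243 → 7.02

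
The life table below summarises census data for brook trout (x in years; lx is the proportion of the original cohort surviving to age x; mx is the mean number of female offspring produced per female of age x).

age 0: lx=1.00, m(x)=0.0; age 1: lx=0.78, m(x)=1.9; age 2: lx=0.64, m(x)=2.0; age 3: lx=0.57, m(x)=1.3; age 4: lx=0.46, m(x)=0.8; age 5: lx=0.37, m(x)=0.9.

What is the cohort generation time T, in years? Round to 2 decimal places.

2.24

lx·mx: 0, 1.482, 1.28, 0.741, 0.368, 0.333 → R0 = 4.204
x·lx·mx: 0, 1.482, 2.56, 2.223, 1.472, 1.665 → Σ = 9.402
T = 9.402 / 4.204 = 2.236441… → 2.24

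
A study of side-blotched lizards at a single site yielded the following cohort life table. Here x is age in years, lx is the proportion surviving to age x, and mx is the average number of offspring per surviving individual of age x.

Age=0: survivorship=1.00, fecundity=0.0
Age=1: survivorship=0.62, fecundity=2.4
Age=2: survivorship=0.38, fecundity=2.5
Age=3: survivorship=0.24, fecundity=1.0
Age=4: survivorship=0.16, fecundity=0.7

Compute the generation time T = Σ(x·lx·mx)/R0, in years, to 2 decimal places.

lx·mx: 0, 1.488, 0.95, 0.24, 0.112 → R0 = 2.79
x·lx·mx: 0, 1.488, 1.9, 0.72, 0.448 → Σ = 4.556
T = 4.556 / 2.79 = 1.632975… → 1.63

1.63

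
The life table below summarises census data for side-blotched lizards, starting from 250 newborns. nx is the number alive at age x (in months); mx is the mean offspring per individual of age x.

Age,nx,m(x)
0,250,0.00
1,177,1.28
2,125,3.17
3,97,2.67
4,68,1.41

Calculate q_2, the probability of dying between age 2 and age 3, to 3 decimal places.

0.224

lx = nx/n0 = nx/250: 1, 0.708, 0.5, 0.388, 0.272
q_2 = (l_2 − l_3) / l_2 = (0.5 − 0.388) / 0.5
     = 0.112 / 0.5 = 0.224 → 0.224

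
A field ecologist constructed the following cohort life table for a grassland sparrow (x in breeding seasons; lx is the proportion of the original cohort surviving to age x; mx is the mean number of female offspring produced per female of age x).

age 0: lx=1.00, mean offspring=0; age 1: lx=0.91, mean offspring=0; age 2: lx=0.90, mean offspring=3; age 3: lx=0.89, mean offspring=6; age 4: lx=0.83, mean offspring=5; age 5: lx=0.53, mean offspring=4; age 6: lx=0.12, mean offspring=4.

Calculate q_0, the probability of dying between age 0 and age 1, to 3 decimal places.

0.090

q_0 = (l_0 − l_1) / l_0 = (1 − 0.91) / 1
     = 0.09 / 1 = 0.09 → 0.090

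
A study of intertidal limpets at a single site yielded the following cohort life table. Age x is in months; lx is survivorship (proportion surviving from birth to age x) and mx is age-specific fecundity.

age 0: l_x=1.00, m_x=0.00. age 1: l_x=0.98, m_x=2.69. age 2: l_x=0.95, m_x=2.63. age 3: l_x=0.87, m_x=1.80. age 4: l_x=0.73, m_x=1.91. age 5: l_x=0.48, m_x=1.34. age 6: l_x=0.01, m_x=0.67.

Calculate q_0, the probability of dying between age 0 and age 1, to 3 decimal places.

0.020

q_0 = (l_0 − l_1) / l_0 = (1 − 0.98) / 1
     = 0.02 / 1 = 0.02 → 0.020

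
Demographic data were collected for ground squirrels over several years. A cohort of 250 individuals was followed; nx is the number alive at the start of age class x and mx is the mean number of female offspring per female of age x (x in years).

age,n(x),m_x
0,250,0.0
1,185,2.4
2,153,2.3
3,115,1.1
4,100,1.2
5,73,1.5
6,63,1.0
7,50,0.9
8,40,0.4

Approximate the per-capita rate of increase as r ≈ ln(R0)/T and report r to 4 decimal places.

0.6160

lx = nx/n0 = nx/250: 1, 0.74, 0.612, 0.46, 0.4, 0.292, 0.252, 0.2, 0.16
R0 = Σ lx·mx = 0 + 1.776 + 1.4076 + 0.506 + 0.48 + 0.438 + 0.252 + 0.18 + 0.064 = 5.1036
Σ x·lx·mx = 13.5032; T = 13.5032/5.1036 = 2.64582…
r ≈ ln(R0)/T = ln(5.1036)/2.64582… = 0.616046… → 0.6160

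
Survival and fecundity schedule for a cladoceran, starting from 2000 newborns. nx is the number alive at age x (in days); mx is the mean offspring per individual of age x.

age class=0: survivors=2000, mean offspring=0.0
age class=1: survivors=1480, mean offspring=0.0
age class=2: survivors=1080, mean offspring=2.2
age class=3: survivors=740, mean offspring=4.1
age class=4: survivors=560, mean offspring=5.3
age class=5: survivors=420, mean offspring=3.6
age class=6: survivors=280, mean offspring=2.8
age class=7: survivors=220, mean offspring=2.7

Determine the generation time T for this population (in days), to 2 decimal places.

3.74

lx = nx/n0 = nx/2000: 1, 0.74, 0.54, 0.37, 0.28, 0.21, 0.14, 0.11
lx·mx: 0, 0, 1.188, 1.517, 1.484, 0.756, 0.392, 0.297 → R0 = 5.634
x·lx·mx: 0, 0, 2.376, 4.551, 5.936, 3.78, 2.352, 2.079 → Σ = 21.074
T = 21.074 / 5.634 = 3.740504… → 3.74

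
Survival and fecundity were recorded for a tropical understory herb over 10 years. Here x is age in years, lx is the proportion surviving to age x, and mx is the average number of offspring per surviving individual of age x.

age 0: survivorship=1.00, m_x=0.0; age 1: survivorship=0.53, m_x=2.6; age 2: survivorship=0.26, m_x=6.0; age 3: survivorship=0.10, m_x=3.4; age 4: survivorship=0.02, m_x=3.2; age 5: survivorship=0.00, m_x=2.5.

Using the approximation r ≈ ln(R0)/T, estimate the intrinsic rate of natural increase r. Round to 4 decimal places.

0.6984

R0 = Σ lx·mx = 0 + 1.378 + 1.56 + 0.34 + 0.064 + 0 = 3.342
Σ x·lx·mx = 5.774; T = 5.774/3.342 = 1.72771…
r ≈ ln(R0)/T = ln(3.342)/1.72771… = 0.698364… → 0.6984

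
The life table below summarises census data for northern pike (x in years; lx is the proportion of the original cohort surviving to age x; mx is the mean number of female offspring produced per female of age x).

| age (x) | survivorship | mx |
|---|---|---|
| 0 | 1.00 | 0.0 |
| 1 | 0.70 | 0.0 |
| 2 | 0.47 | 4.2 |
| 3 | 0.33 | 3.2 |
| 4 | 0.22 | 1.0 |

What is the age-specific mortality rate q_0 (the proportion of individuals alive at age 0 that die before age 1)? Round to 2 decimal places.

0.30

q_0 = (l_0 − l_1) / l_0 = (1 − 0.7) / 1
     = 0.3 / 1 = 0.3 → 0.30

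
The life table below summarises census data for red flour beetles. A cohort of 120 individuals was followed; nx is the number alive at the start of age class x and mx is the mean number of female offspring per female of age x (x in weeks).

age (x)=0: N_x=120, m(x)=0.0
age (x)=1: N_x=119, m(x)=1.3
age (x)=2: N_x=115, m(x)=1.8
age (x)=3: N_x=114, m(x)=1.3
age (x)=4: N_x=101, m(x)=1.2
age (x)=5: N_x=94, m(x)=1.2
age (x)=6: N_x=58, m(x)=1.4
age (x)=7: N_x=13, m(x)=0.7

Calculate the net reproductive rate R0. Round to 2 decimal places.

6.95

lx = nx/n0 = nx/120: 1, 0.99167…, 0.95833…, 0.95, 0.84167…, 0.78333…, 0.48333…, 0.10833…
lx·mx by age: 0, 1.289167…, 1.725…, 1.235, 1.01…, 0.94…, 0.676667…, 0.075833…
R0 = Σ lx·mx = 6.951667… → 6.95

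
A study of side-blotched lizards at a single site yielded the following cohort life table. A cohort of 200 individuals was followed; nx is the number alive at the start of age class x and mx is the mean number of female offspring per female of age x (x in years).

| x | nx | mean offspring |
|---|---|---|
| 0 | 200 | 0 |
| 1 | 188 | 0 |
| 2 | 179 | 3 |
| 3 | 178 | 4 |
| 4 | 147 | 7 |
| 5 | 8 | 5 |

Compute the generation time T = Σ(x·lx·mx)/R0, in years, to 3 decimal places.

3.247

lx = nx/n0 = nx/200: 1, 0.94, 0.895, 0.89, 0.735, 0.04
lx·mx: 0, 0, 2.685, 3.56, 5.145, 0.2 → R0 = 11.59
x·lx·mx: 0, 0, 5.37, 10.68, 20.58, 1 → Σ = 37.63
T = 37.63 / 11.59 = 3.246764… → 3.247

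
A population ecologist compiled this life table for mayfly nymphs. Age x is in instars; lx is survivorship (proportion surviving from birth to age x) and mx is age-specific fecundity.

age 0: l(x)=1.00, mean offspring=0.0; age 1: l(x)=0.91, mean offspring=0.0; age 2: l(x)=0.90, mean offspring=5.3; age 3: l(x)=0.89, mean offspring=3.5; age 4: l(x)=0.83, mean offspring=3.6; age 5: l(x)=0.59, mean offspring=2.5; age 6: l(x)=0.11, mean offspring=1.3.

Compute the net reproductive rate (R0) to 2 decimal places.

lx·mx by age: 0, 0, 4.77, 3.115, 2.988, 1.475, 0.143
R0 = Σ lx·mx = 12.491 → 12.49

12.49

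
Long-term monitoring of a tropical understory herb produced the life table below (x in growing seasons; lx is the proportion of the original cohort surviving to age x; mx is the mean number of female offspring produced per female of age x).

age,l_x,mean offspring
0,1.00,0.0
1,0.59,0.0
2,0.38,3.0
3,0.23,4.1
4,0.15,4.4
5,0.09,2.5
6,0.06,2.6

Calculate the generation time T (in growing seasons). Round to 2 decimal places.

lx·mx: 0, 0, 1.14, 0.943, 0.66, 0.225, 0.156 → R0 = 3.124
x·lx·mx: 0, 0, 2.28, 2.829, 2.64, 1.125, 0.936 → Σ = 9.81
T = 9.81 / 3.124 = 3.140205… → 3.14

3.14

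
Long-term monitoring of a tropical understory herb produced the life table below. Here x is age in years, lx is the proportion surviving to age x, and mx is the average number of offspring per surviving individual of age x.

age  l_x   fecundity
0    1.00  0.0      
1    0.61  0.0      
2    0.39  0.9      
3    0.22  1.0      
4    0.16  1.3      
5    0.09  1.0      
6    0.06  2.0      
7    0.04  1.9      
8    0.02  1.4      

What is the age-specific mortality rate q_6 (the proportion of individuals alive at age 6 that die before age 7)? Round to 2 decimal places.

0.33

q_6 = (l_6 − l_7) / l_6 = (0.06 − 0.04) / 0.06
     = 0.02 / 0.06 = 0.333333… → 0.33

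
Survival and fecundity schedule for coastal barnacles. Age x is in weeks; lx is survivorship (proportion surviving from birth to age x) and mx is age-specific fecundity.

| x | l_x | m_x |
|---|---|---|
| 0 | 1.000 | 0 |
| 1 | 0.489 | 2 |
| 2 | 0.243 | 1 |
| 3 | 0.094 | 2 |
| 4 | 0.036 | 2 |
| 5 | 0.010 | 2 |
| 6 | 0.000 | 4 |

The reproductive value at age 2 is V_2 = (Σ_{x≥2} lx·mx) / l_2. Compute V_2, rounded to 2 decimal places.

lx·mx for x ≥ 2: 0.243, 0.188, 0.072, 0.02, 0 → sum = 0.523
V_2 = 0.523 / l_2 = 0.523 / 0.243 = 2.152263… → 2.15

2.15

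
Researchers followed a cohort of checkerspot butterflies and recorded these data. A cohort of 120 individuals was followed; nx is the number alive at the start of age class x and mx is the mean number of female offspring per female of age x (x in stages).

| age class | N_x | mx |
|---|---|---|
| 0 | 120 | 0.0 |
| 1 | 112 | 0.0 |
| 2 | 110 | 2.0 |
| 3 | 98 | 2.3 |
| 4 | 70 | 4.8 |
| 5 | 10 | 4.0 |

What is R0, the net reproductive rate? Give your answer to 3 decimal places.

lx = nx/n0 = nx/120: 1, 0.93333…, 0.91667…, 0.81667…, 0.58333…, 0.08333…
lx·mx by age: 0, 0, 1.833333…, 1.878333…, 2.8…, 0.333333…
R0 = Σ lx·mx = 6.845… → 6.845

6.845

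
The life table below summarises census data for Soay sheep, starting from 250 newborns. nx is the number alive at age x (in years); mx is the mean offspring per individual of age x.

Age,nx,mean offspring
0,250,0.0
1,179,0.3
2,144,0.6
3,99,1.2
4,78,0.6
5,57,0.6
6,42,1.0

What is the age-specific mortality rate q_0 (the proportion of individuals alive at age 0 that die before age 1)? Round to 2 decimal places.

0.28

lx = nx/n0 = nx/250: 1, 0.716, 0.576, 0.396, 0.312, 0.228, 0.168
q_0 = (l_0 − l_1) / l_0 = (1 − 0.716) / 1
     = 0.284 / 1 = 0.284 → 0.28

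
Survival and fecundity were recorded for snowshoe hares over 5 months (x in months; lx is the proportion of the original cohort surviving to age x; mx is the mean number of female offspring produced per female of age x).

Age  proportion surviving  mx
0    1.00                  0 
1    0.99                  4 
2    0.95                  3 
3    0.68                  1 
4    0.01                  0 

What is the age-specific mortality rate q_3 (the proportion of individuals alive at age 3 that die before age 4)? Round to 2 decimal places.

0.99

q_3 = (l_3 − l_4) / l_3 = (0.68 − 0.01) / 0.68
     = 0.67 / 0.68 = 0.985294… → 0.99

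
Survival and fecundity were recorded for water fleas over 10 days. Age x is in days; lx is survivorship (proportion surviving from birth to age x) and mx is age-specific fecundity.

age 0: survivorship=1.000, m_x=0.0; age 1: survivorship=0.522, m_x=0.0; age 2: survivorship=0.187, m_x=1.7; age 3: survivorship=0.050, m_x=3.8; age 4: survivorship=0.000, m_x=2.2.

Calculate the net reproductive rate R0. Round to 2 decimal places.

lx·mx by age: 0, 0, 0.3179, 0.19, 0
R0 = Σ lx·mx = 0.5079 → 0.51

0.51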